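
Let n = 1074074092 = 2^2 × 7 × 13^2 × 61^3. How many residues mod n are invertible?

φ(1074074092) = 1074074092 · (1 − 1/2) · (1 − 1/7) · (1 − 1/13) · (1 − 1/61)
       = 1074074092 · 4320/11102 = 417942720.

417942720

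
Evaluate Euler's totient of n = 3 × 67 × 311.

φ(3) = 3 − 1 = 2.
φ(67) = 67 − 1 = 66.
φ(311) = 311 − 1 = 310.
Since φ is multiplicative, φ(62511) = 2 · 66 · 310 = 40920.

40920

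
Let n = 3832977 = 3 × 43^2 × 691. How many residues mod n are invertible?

2492280

φ(3832977) = 3832977 · (1 − 1/3) · (1 − 1/43) · (1 − 1/691)
       = 3832977 · 57960/89139 = 2492280.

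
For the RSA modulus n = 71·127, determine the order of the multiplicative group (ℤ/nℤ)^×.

8820

φ(pq) = (p−1)(q−1) = 70 · 126 = 8820.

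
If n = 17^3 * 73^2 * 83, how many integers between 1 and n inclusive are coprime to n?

1992907008

φ(17^3) = 17^3 − 17^2 = 4913 − 289 = 4624.
φ(73^2) = 73^1·(73−1) = 73·72 = 5256.
φ(83) = 83 − 1 = 82.
φ(2173054291) = 4624 × 5256 × 82 = 1992907008.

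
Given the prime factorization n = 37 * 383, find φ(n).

φ(37) = 37 − 1 = 36.
φ(383) = 383 − 1 = 382.
Since φ is multiplicative, φ(14171) = 36 · 382 = 13752.

13752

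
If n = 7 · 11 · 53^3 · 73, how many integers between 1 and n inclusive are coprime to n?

631013760

φ(836837617) = 836837617 · (1 − 1/7) · (1 − 1/11) · (1 − 1/53) · (1 − 1/73)
       = 836837617 · 224640/297913 = 631013760.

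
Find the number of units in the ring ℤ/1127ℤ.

Factor 1127: 1127 = 7^2 · 23.
φ(7^2) = 7^2 − 7^1 = 49 − 7 = 42.
φ(23) = 23 − 1 = 22.
Since φ is multiplicative, φ(1127) = 42 · 22 = 924.

924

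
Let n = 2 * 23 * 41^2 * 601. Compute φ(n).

φ(46472926) = 46472926 · (1 − 1/2) · (1 − 1/23) · (1 − 1/41) · (1 − 1/601)
       = 46472926 · 528000/1133486 = 21648000.

21648000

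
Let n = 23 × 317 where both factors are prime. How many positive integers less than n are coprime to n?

6952

For distinct primes, φ(pq) = (p−1)(q−1) = 22 × 316 = 6952.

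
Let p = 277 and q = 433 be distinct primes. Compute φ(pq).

119232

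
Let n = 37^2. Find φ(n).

φ(1369) = 1369 · (1 − 1/37)
       = 1369 · 36/37 = 1332.

1332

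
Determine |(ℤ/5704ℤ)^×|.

2640

5704 = 2**3 * 23 * 31.
φ(2^3) = 2^2·(2−1) = 4·1 = 4.
φ(23) = 23 − 1 = 22.
φ(31) = 31 − 1 = 30.
Since φ is multiplicative, φ(5704) = 4 · 22 · 30 = 2640.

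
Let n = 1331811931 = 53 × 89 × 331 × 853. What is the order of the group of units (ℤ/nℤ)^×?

1286588160

φ(53) = 53 − 1 = 52.
φ(89) = 89 − 1 = 88.
φ(331) = 331 − 1 = 330.
φ(853) = 853 − 1 = 852.
Since φ is multiplicative, φ(1331811931) = 52 · 88 · 330 · 852 = 1286588160.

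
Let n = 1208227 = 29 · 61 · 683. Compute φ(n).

φ(29) = 29 − 1 = 28.
φ(61) = 61 − 1 = 60.
φ(683) = 683 − 1 = 682.
φ(1208227) = 28 × 60 × 682 = 1145760.

1145760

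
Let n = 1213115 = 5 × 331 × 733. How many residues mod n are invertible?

φ(1213115) = 1213115 · (1 − 1/5) · (1 − 1/331) · (1 − 1/733)
       = 1213115 · 966240/1213115 = 966240.

966240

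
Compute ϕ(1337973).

First factor: 1337973 = 3 × 7 × 13^3 × 29.
φ(3) = 3 − 1 = 2.
φ(7) = 7 − 1 = 6.
φ(13^3) = 13^3 − 13^2 = 2197 − 169 = 2028.
φ(29) = 29 − 1 = 28.
Since φ is multiplicative, φ(1337973) = 2 · 6 · 2028 · 28 = 681408.

681408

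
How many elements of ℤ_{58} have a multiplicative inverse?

58 = 2 * 29.
φ(2) = 2 − 1 = 1.
φ(29) = 29 − 1 = 28.
φ(58) = 1 × 28 = 28.

28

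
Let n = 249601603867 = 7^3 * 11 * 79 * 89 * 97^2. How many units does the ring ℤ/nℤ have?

187917649920

φ(249601603867) = 249601603867 · (1 − 1/7) · (1 − 1/11) · (1 − 1/79) · (1 − 1/89) · (1 − 1/97)
       = 249601603867 · 39536640/52514539 = 187917649920.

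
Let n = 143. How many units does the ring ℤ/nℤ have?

120

First factor: 143 = 11 · 13.
φ(11) = 11 − 1 = 10.
φ(13) = 13 − 1 = 12.
φ(143) = 10 × 12 = 120.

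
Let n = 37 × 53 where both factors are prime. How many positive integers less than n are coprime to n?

For distinct primes, φ(pq) = (p−1)(q−1) = 36 × 52 = 1872.

1872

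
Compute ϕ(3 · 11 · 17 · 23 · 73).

506880

φ(941919) = 941919 · (1 − 1/3) · (1 − 1/11) · (1 − 1/17) · (1 − 1/23) · (1 − 1/73)
       = 941919 · 506880/941919 = 506880.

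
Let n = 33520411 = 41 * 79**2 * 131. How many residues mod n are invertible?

32042400

φ(33520411) = 33520411 · (1 − 1/41) · (1 − 1/79) · (1 − 1/131)
       = 33520411 · 405600/424309 = 32042400.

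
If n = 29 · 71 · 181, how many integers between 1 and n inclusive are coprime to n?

352800

φ(372679) = 372679 · (1 − 1/29) · (1 − 1/71) · (1 − 1/181)
       = 372679 · 352800/372679 = 352800.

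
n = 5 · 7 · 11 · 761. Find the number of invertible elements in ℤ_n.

182400

φ(5) = 5 − 1 = 4.
φ(7) = 7 − 1 = 6.
φ(11) = 11 − 1 = 10.
φ(761) = 761 − 1 = 760.
Since φ is multiplicative, φ(292985) = 4 · 6 · 10 · 760 = 182400.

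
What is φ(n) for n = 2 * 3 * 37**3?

98568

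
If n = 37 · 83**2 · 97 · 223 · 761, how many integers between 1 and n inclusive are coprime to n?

3968553553920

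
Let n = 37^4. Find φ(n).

1823508

φ(37^4) = 37^3·(37−1) = 50653·36 = 1823508.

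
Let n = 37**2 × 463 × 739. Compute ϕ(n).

454153392

φ(468412933) = 468412933 · (1 − 1/37) · (1 − 1/463) · (1 − 1/739)
       = 468412933 · 12274416/12659809 = 454153392.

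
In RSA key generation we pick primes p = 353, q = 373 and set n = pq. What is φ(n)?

130944

For distinct primes, φ(pq) = (p−1)(q−1) = 352 × 372 = 130944.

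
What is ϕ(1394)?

640

Prime factorization: 1394 = 2 * 17 * 41.
φ(2) = 2 − 1 = 1.
φ(17) = 17 − 1 = 16.
φ(41) = 41 − 1 = 40.
φ(1394) = 1 × 16 × 40 = 640.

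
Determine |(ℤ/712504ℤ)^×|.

Factor 712504: 712504 = 2**3 · 13**2 · 17 · 31.
φ(712504) = 712504 · (1 − 1/2) · (1 − 1/13) · (1 − 1/17) · (1 − 1/31)
       = 712504 · 5760/13702 = 299520.

299520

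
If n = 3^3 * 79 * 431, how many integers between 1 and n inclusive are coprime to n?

603720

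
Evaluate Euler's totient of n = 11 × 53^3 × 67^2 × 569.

3668784113280

φ(11) = 11 − 1 = 10.
φ(53^3) = 53^2·(53−1) = 2809·52 = 146068.
φ(67^2) = 67^2 − 67^1 = 4489 − 67 = 4422.
φ(569) = 569 − 1 = 568.
Multiply: 10 · 146068 · 4422 · 568 = 3668784113280.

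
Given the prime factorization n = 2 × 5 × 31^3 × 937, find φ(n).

107939520

φ(2) = 2 − 1 = 1.
φ(5) = 5 − 1 = 4.
φ(31^3) = 31^3 − 31^2 = 29791 − 961 = 28830.
φ(937) = 937 − 1 = 936.
φ(279141670) = 1 × 4 × 28830 × 936 = 107939520.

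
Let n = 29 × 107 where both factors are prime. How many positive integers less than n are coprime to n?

φ(3103) = 3103 · (1 − 1/29) · (1 − 1/107)
       = 3103 · 2968/3103 = 2968.

2968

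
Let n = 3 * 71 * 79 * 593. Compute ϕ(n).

φ(9978411) = 9978411 · (1 − 1/3) · (1 − 1/71) · (1 − 1/79) · (1 − 1/593)
       = 9978411 · 6464640/9978411 = 6464640.

6464640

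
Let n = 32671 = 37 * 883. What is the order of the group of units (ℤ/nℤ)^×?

31752

φ(37) = 37 − 1 = 36.
φ(883) = 883 − 1 = 882.
Multiply: 36 · 882 = 31752.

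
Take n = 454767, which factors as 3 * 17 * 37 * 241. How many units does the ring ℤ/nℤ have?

φ(454767) = 454767 · (1 − 1/3) · (1 − 1/17) · (1 − 1/37) · (1 − 1/241)
       = 454767 · 276480/454767 = 276480.

276480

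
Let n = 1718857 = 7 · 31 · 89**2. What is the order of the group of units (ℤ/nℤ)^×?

1409760

φ(7) = 7 − 1 = 6.
φ(31) = 31 − 1 = 30.
φ(89^2) = 89^2 − 89^1 = 7921 − 89 = 7832.
Since φ is multiplicative, φ(1718857) = 6 · 30 · 7832 = 1409760.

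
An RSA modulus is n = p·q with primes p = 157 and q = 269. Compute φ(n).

41808

φ(42233) = 42233 · (1 − 1/157) · (1 − 1/269)
       = 42233 · 41808/42233 = 41808.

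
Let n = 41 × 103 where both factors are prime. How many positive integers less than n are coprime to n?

φ(41) = 41 − 1 = 40.
φ(103) = 103 − 1 = 102.
φ(4223) = 40 × 102 = 4080.

4080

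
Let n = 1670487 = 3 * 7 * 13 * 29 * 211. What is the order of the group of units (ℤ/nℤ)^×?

846720

φ(3) = 3 − 1 = 2.
φ(7) = 7 − 1 = 6.
φ(13) = 13 − 1 = 12.
φ(29) = 29 − 1 = 28.
φ(211) = 211 − 1 = 210.
Multiply: 2 · 6 · 12 · 28 · 210 = 846720.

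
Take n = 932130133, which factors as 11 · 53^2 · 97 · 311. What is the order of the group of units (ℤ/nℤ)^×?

820185600

φ(932130133) = 932130133 · (1 − 1/11) · (1 − 1/53) · (1 − 1/97) · (1 − 1/311)
       = 932130133 · 15475200/17587361 = 820185600.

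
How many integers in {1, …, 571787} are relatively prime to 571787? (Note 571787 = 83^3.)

564898

φ(571787) = 571787 · (1 − 1/83)
       = 571787 · 82/83 = 564898.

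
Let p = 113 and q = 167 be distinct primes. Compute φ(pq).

18592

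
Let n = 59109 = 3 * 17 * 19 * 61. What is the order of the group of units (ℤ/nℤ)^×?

34560

φ(3) = 3 − 1 = 2.
φ(17) = 17 − 1 = 16.
φ(19) = 19 − 1 = 18.
φ(61) = 61 − 1 = 60.
φ(59109) = 2 × 16 × 18 × 60 = 34560.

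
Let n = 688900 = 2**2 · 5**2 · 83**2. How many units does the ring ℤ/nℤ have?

φ(2^2) = 2^2 − 2^1 = 4 − 2 = 2.
φ(5^2) = 5^2 − 5^1 = 25 − 5 = 20.
φ(83^2) = 83^1·(83−1) = 83·82 = 6806.
Since φ is multiplicative, φ(688900) = 2 · 20 · 6806 = 272240.

272240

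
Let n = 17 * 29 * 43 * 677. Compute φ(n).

φ(17) = 17 − 1 = 16.
φ(29) = 29 − 1 = 28.
φ(43) = 43 − 1 = 42.
φ(677) = 677 − 1 = 676.
Multiply: 16 · 28 · 42 · 676 = 12719616.

12719616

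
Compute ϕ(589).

589 = 19 · 31.
φ(589) = 589 · (1 − 1/19) · (1 − 1/31)
       = 589 · 540/589 = 540.

540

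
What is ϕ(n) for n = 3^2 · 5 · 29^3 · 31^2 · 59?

30484298880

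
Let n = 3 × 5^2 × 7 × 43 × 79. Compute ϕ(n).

φ(1783425) = 1783425 · (1 − 1/3) · (1 − 1/5) · (1 − 1/7) · (1 − 1/43) · (1 − 1/79)
       = 1783425 · 157248/356685 = 786240.

786240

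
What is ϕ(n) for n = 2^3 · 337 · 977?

φ(2^3) = 2^3 − 2^2 = 8 − 4 = 4.
φ(337) = 337 − 1 = 336.
φ(977) = 977 − 1 = 976.
Since φ is multiplicative, φ(2633992) = 4 · 336 · 976 = 1311744.

1311744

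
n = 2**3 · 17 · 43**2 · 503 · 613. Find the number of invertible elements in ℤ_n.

35510178816

φ(77536158296) = 77536158296 · (1 − 1/2) · (1 − 1/17) · (1 − 1/43) · (1 − 1/503) · (1 − 1/613)
       = 77536158296 · 206454528/450791618 = 35510178816.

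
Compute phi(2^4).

8

φ(2^4) = 2^3·(2−1) = 8·1 = 8.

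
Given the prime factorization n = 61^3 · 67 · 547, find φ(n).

8045397360

φ(61^3) = 61^3 − 61^2 = 226981 − 3721 = 223260.
φ(67) = 67 − 1 = 66.
φ(547) = 547 − 1 = 546.
φ(8318626669) = 223260 × 66 × 546 = 8045397360.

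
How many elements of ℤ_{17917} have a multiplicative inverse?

15840

Factor 17917: 17917 = 19 * 23 * 41.
φ(17917) = 17917 · (1 − 1/19) · (1 − 1/23) · (1 − 1/41)
       = 17917 · 15840/17917 = 15840.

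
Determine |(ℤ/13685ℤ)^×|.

Factor 13685: 13685 = 5 * 7 * 17 * 23.
φ(13685) = 13685 · (1 − 1/5) · (1 − 1/7) · (1 − 1/17) · (1 − 1/23)
       = 13685 · 8448/13685 = 8448.

8448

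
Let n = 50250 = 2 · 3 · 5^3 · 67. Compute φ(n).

13200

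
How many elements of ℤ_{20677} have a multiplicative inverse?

Prime factorization: 20677 = 23 · 29 · 31.
φ(20677) = 20677 · (1 − 1/23) · (1 − 1/29) · (1 − 1/31)
       = 20677 · 18480/20677 = 18480.

18480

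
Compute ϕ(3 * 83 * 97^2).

φ(3) = 3 − 1 = 2.
φ(83) = 83 − 1 = 82.
φ(97^2) = 97^2 − 97^1 = 9409 − 97 = 9312.
Multiply: 2 · 82 · 9312 = 1527168.

1527168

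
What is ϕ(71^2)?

φ(5041) = 5041 · (1 − 1/71)
       = 5041 · 70/71 = 4970.

4970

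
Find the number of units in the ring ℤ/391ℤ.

First factor: 391 = 17 × 23.
φ(17) = 17 − 1 = 16.
φ(23) = 23 − 1 = 22.
φ(391) = 16 × 22 = 352.

352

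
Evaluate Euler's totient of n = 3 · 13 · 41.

960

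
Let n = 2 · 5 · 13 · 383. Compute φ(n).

φ(2) = 2 − 1 = 1.
φ(5) = 5 − 1 = 4.
φ(13) = 13 − 1 = 12.
φ(383) = 383 − 1 = 382.
Since φ is multiplicative, φ(49790) = 1 · 4 · 12 · 382 = 18336.

18336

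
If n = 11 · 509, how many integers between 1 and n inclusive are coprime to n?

5080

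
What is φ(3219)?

2016

Factor 3219: 3219 = 3 · 29 · 37.
φ(3) = 3 − 1 = 2.
φ(29) = 29 − 1 = 28.
φ(37) = 37 − 1 = 36.
φ(3219) = 2 × 28 × 36 = 2016.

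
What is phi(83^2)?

6806

φ(83^2) = 83^2 − 83^1 = 6889 − 83 = 6806.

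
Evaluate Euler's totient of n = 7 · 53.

312

φ(371) = 371 · (1 − 1/7) · (1 − 1/53)
       = 371 · 312/371 = 312.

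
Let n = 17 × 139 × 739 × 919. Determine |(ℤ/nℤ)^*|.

1495884672

φ(17) = 17 − 1 = 16.
φ(139) = 139 − 1 = 138.
φ(739) = 739 − 1 = 738.
φ(919) = 919 − 1 = 918.
Multiply: 16 · 138 · 738 · 918 = 1495884672.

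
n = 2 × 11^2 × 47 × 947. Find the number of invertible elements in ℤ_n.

4786760

φ(10771178) = 10771178 · (1 − 1/2) · (1 − 1/11) · (1 − 1/47) · (1 − 1/947)
       = 10771178 · 435160/979198 = 4786760.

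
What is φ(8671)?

7392

8671 = 13 × 23 × 29.
φ(13) = 13 − 1 = 12.
φ(23) = 23 − 1 = 22.
φ(29) = 29 − 1 = 28.
Multiply: 12 · 22 · 28 = 7392.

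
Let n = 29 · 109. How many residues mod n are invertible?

φ(29) = 29 − 1 = 28.
φ(109) = 109 − 1 = 108.
Since φ is multiplicative, φ(3161) = 28 · 108 = 3024.

3024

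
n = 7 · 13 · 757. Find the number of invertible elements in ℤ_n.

φ(7) = 7 − 1 = 6.
φ(13) = 13 − 1 = 12.
φ(757) = 757 − 1 = 756.
Multiply: 6 · 12 · 756 = 54432.

54432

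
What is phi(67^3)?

φ(300763) = 300763 · (1 − 1/67)
       = 300763 · 66/67 = 296274.

296274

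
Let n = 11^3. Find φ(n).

φ(1331) = 1331 · (1 − 1/11)
       = 1331 · 10/11 = 1210.

1210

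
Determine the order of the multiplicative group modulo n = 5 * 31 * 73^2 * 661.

φ(545982695) = 545982695 · (1 − 1/5) · (1 − 1/31) · (1 − 1/73) · (1 − 1/661)
       = 545982695 · 5702400/7479215 = 416275200.

416275200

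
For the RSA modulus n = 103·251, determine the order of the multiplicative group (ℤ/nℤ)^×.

φ(25853) = 25853 · (1 − 1/103) · (1 − 1/251)
       = 25853 · 25500/25853 = 25500.

25500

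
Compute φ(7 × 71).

420

φ(497) = 497 · (1 − 1/7) · (1 − 1/71)
       = 497 · 420/497 = 420.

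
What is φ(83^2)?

6806

φ(83^2) = 83^2 − 83^1 = 6889 − 83 = 6806.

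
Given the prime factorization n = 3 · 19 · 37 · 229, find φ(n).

295488

φ(482961) = 482961 · (1 − 1/3) · (1 − 1/19) · (1 − 1/37) · (1 − 1/229)
       = 482961 · 295488/482961 = 295488.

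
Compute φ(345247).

272160

345247 = 7 · 31 · 37 · 43.
φ(345247) = 345247 · (1 − 1/7) · (1 − 1/31) · (1 − 1/37) · (1 − 1/43)
       = 345247 · 272160/345247 = 272160.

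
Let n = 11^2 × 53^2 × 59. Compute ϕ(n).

17583280

φ(20053451) = 20053451 · (1 − 1/11) · (1 − 1/53) · (1 − 1/59)
       = 20053451 · 30160/34397 = 17583280.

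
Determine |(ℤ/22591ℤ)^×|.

20160

Prime factorization: 22591 = 19 · 29 · 41.
φ(19) = 19 − 1 = 18.
φ(29) = 29 − 1 = 28.
φ(41) = 41 − 1 = 40.
Since φ is multiplicative, φ(22591) = 18 · 28 · 40 = 20160.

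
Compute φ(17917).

Factor 17917: 17917 = 19 * 23 * 41.
φ(17917) = 17917 · (1 − 1/19) · (1 − 1/23) · (1 − 1/41)
       = 17917 · 15840/17917 = 15840.

15840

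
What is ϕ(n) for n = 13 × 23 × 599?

157872

φ(13) = 13 − 1 = 12.
φ(23) = 23 − 1 = 22.
φ(599) = 599 − 1 = 598.
Since φ is multiplicative, φ(179101) = 12 · 22 · 598 = 157872.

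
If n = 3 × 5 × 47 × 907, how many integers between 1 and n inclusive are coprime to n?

333408

φ(639435) = 639435 · (1 − 1/3) · (1 − 1/5) · (1 − 1/47) · (1 − 1/907)
       = 639435 · 333408/639435 = 333408.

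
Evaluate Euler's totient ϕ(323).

First factor: 323 = 17 * 19.
φ(17) = 17 − 1 = 16.
φ(19) = 19 − 1 = 18.
Since φ is multiplicative, φ(323) = 16 · 18 = 288.

288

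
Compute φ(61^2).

φ(61^2) = 61^1·(61−1) = 61·60 = 3660.

3660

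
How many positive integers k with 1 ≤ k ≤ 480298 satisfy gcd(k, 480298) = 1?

183456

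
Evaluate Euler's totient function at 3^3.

φ(27) = 27 · (1 − 1/3)
       = 27 · 2/3 = 18.

18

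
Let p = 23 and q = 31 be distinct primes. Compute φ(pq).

660

φ(pq) = (p−1)(q−1) = 22 · 30 = 660.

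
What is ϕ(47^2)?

φ(47^2) = 47^2 − 47^1 = 2209 − 47 = 2162.

2162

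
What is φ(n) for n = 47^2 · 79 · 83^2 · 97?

φ(47^2) = 47^2 − 47^1 = 2209 − 47 = 2162.
φ(79) = 79 − 1 = 78.
φ(83^2) = 83^1·(83−1) = 83·82 = 6806.
φ(97) = 97 − 1 = 96.
Multiply: 2162 · 78 · 6806 · 96 = 110182715136.

110182715136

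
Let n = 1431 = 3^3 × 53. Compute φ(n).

φ(1431) = 1431 · (1 − 1/3) · (1 − 1/53)
       = 1431 · 104/159 = 936.

936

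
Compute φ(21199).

First factor: 21199 = 17 × 29 × 43.
φ(17) = 17 − 1 = 16.
φ(29) = 29 − 1 = 28.
φ(43) = 43 − 1 = 42.
Since φ is multiplicative, φ(21199) = 16 · 28 · 42 = 18816.

18816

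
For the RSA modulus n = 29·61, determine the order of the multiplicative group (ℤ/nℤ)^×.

φ(1769) = 1769 · (1 − 1/29) · (1 − 1/61)
       = 1769 · 1680/1769 = 1680.

1680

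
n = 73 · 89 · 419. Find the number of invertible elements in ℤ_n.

φ(2722243) = 2722243 · (1 − 1/73) · (1 − 1/89) · (1 − 1/419)
       = 2722243 · 2648448/2722243 = 2648448.

2648448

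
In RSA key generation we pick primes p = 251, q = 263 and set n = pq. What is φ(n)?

φ(pq) = (p−1)(q−1) = 250 · 262 = 65500.

65500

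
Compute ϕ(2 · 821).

820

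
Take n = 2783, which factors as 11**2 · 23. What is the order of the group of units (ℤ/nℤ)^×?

φ(11^2) = 11^2 − 11^1 = 121 − 11 = 110.
φ(23) = 23 − 1 = 22.
Since φ is multiplicative, φ(2783) = 110 · 22 = 2420.

2420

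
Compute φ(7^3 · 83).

24108

φ(28469) = 28469 · (1 − 1/7) · (1 − 1/83)
       = 28469 · 492/581 = 24108.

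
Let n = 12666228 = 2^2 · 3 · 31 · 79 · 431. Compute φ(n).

φ(2^2) = 2^2 − 2^1 = 4 − 2 = 2.
φ(3) = 3 − 1 = 2.
φ(31) = 31 − 1 = 30.
φ(79) = 79 − 1 = 78.
φ(431) = 431 − 1 = 430.
φ(12666228) = 2 × 2 × 30 × 78 × 430 = 4024800.

4024800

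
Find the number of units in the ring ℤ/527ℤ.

527 = 17 · 31.
φ(17) = 17 − 1 = 16.
φ(31) = 31 − 1 = 30.
Since φ is multiplicative, φ(527) = 16 · 30 = 480.

480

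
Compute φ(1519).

1260

Prime factorization: 1519 = 7^2 · 31.
φ(1519) = 1519 · (1 − 1/7) · (1 − 1/31)
       = 1519 · 180/217 = 1260.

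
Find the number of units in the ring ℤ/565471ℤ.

First factor: 565471 = 17 × 29 × 31 × 37.
φ(565471) = 565471 · (1 − 1/17) · (1 − 1/29) · (1 − 1/31) · (1 − 1/37)
       = 565471 · 483840/565471 = 483840.

483840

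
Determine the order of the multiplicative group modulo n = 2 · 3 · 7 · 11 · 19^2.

41040

φ(2) = 2 − 1 = 1.
φ(3) = 3 − 1 = 2.
φ(7) = 7 − 1 = 6.
φ(11) = 11 − 1 = 10.
φ(19^2) = 19^2 − 19^1 = 361 − 19 = 342.
φ(166782) = 1 × 2 × 6 × 10 × 342 = 41040.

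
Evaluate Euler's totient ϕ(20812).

9240

20812 = 2**2 · 11**2 · 43.
φ(2^2) = 2^1·(2−1) = 2·1 = 2.
φ(11^2) = 11^1·(11−1) = 11·10 = 110.
φ(43) = 43 − 1 = 42.
φ(20812) = 2 × 110 × 42 = 9240.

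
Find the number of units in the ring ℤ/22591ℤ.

Prime factorization: 22591 = 19 · 29 · 41.
φ(22591) = 22591 · (1 − 1/19) · (1 − 1/29) · (1 − 1/41)
       = 22591 · 20160/22591 = 20160.

20160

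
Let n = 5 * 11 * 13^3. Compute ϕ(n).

φ(5) = 5 − 1 = 4.
φ(11) = 11 − 1 = 10.
φ(13^3) = 13^2·(13−1) = 169·12 = 2028.
Since φ is multiplicative, φ(120835) = 4 · 10 · 2028 = 81120.

81120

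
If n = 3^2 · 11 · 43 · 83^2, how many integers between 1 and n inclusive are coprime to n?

17151120

φ(3^2) = 3^1·(3−1) = 3·2 = 6.
φ(11) = 11 − 1 = 10.
φ(43) = 43 − 1 = 42.
φ(83^2) = 83^2 − 83^1 = 6889 − 83 = 6806.
Multiply: 6 · 10 · 42 · 6806 = 17151120.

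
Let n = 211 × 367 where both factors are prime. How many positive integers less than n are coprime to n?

76860

For distinct primes, φ(pq) = (p−1)(q−1) = 210 × 366 = 76860.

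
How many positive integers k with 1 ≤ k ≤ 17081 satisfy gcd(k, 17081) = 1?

17081 = 19 · 29 · 31.
φ(19) = 19 − 1 = 18.
φ(29) = 29 − 1 = 28.
φ(31) = 31 − 1 = 30.
Since φ is multiplicative, φ(17081) = 18 · 28 · 30 = 15120.

15120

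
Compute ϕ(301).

Prime factorization: 301 = 7 * 43.
φ(301) = 301 · (1 − 1/7) · (1 − 1/43)
       = 301 · 252/301 = 252.

252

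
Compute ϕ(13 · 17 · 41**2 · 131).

40934400

φ(48666631) = 48666631 · (1 − 1/13) · (1 − 1/17) · (1 − 1/41) · (1 − 1/131)
       = 48666631 · 998400/1186991 = 40934400.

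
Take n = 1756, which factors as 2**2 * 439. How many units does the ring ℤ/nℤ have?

φ(2^2) = 2^2 − 2^1 = 4 − 2 = 2.
φ(439) = 439 − 1 = 438.
Multiply: 2 · 438 = 876.

876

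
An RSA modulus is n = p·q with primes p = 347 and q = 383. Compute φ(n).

132172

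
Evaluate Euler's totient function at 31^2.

φ(961) = 961 · (1 − 1/31)
       = 961 · 30/31 = 930.

930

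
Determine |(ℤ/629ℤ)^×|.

576

Prime factorization: 629 = 17 · 37.
φ(629) = 629 · (1 − 1/17) · (1 − 1/37)
       = 629 · 576/629 = 576.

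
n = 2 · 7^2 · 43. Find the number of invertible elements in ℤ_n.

φ(2) = 2 − 1 = 1.
φ(7^2) = 7^1·(7−1) = 7·6 = 42.
φ(43) = 43 − 1 = 42.
Since φ is multiplicative, φ(4214) = 1 · 42 · 42 = 1764.

1764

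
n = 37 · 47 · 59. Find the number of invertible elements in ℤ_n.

φ(37) = 37 − 1 = 36.
φ(47) = 47 − 1 = 46.
φ(59) = 59 − 1 = 58.
φ(102601) = 36 × 46 × 58 = 96048.

96048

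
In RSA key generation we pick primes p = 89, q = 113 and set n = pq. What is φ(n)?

9856

For distinct primes, φ(pq) = (p−1)(q−1) = 88 × 112 = 9856.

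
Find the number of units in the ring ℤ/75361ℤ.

57600

First factor: 75361 = 11 · 13 · 17 · 31.
φ(11) = 11 − 1 = 10.
φ(13) = 13 − 1 = 12.
φ(17) = 17 − 1 = 16.
φ(31) = 31 − 1 = 30.
Multiply: 10 · 12 · 16 · 30 = 57600.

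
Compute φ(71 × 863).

φ(71) = 71 − 1 = 70.
φ(863) = 863 − 1 = 862.
Since φ is multiplicative, φ(61273) = 70 · 862 = 60340.

60340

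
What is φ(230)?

Factor 230: 230 = 2 · 5 · 23.
φ(2) = 2 − 1 = 1.
φ(5) = 5 − 1 = 4.
φ(23) = 23 − 1 = 22.
φ(230) = 1 × 4 × 22 = 88.

88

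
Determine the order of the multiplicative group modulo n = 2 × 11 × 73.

φ(2) = 2 − 1 = 1.
φ(11) = 11 − 1 = 10.
φ(73) = 73 − 1 = 72.
Multiply: 1 · 10 · 72 = 720.

720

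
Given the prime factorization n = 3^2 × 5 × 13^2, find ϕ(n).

3744

φ(7605) = 7605 · (1 − 1/3) · (1 − 1/5) · (1 − 1/13)
       = 7605 · 96/195 = 3744.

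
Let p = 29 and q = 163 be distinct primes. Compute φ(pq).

4536

φ(29) = 29 − 1 = 28.
φ(163) = 163 − 1 = 162.
φ(4727) = 28 × 162 = 4536.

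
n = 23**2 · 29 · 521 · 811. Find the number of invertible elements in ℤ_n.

φ(23^2) = 23^1·(23−1) = 23·22 = 506.
φ(29) = 29 − 1 = 28.
φ(521) = 521 − 1 = 520.
φ(811) = 811 − 1 = 810.
Since φ is multiplicative, φ(6482048071) = 506 · 28 · 520 · 810 = 5967561600.

5967561600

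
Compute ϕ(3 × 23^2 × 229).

φ(363423) = 363423 · (1 − 1/3) · (1 − 1/23) · (1 − 1/229)
       = 363423 · 10032/15801 = 230736.

230736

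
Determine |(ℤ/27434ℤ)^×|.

First factor: 27434 = 2 * 11 * 29 * 43.
φ(27434) = 27434 · (1 − 1/2) · (1 − 1/11) · (1 − 1/29) · (1 − 1/43)
       = 27434 · 11760/27434 = 11760.

11760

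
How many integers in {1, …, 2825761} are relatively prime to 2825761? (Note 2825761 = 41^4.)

φ(41^4) = 41^4 − 41^3 = 2825761 − 68921 = 2756840.

2756840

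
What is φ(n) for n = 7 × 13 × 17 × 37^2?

1534464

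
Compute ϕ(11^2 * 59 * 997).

φ(7117583) = 7117583 · (1 − 1/11) · (1 − 1/59) · (1 − 1/997)
       = 7117583 · 577680/647053 = 6354480.

6354480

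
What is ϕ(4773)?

3024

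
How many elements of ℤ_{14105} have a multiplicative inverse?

8640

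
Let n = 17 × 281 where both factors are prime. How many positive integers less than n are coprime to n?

4480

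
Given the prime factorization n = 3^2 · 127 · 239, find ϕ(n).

179928

φ(3^2) = 3^2 − 3^1 = 9 − 3 = 6.
φ(127) = 127 − 1 = 126.
φ(239) = 239 − 1 = 238.
Since φ is multiplicative, φ(273177) = 6 · 126 · 238 = 179928.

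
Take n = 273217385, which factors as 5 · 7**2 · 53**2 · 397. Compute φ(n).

φ(5) = 5 − 1 = 4.
φ(7^2) = 7^1·(7−1) = 7·6 = 42.
φ(53^2) = 53^2 − 53^1 = 2809 − 53 = 2756.
φ(397) = 397 − 1 = 396.
φ(273217385) = 4 × 42 × 2756 × 396 = 183351168.

183351168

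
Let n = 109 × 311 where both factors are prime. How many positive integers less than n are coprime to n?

33480

φ(109) = 109 − 1 = 108.
φ(311) = 311 − 1 = 310.
φ(33899) = 108 × 310 = 33480.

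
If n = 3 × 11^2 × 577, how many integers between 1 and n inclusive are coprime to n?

φ(209451) = 209451 · (1 − 1/3) · (1 − 1/11) · (1 − 1/577)
       = 209451 · 11520/19041 = 126720.

126720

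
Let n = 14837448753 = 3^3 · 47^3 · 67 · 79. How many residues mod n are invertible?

9415959696

φ(3^3) = 3^3 − 3^2 = 27 − 9 = 18.
φ(47^3) = 47^3 − 47^2 = 103823 − 2209 = 101614.
φ(67) = 67 − 1 = 66.
φ(79) = 79 − 1 = 78.
Multiply: 18 · 101614 · 66 · 78 = 9415959696.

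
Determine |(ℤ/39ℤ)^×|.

Factor 39: 39 = 3 * 13.
φ(39) = 39 · (1 − 1/3) · (1 − 1/13)
       = 39 · 24/39 = 24.

24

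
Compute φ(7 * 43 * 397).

φ(7) = 7 − 1 = 6.
φ(43) = 43 − 1 = 42.
φ(397) = 397 − 1 = 396.
Since φ is multiplicative, φ(119497) = 6 · 42 · 396 = 99792.

99792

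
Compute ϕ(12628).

4800

Factor 12628: 12628 = 2**2 · 7 · 11 · 41.
φ(12628) = 12628 · (1 − 1/2) · (1 − 1/7) · (1 − 1/11) · (1 − 1/41)
       = 12628 · 2400/6314 = 4800.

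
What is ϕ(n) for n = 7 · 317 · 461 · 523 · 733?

333255824640

φ(392160539281) = 392160539281 · (1 − 1/7) · (1 − 1/317) · (1 − 1/461) · (1 − 1/523) · (1 − 1/733)
       = 392160539281 · 333255824640/392160539281 = 333255824640.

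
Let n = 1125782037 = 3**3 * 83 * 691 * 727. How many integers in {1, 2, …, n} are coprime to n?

739387440

φ(1125782037) = 1125782037 · (1 − 1/3) · (1 − 1/83) · (1 − 1/691) · (1 − 1/727)
       = 1125782037 · 82154160/125086893 = 739387440.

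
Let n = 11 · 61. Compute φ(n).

φ(11) = 11 − 1 = 10.
φ(61) = 61 − 1 = 60.
Since φ is multiplicative, φ(671) = 10 · 60 = 600.

600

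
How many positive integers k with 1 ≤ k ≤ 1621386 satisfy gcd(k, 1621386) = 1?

486720

1621386 = 2 · 3^2 · 13^3 · 41.
φ(2) = 2 − 1 = 1.
φ(3^2) = 3^2 − 3^1 = 9 − 3 = 6.
φ(13^3) = 13^2·(13−1) = 169·12 = 2028.
φ(41) = 41 − 1 = 40.
Since φ is multiplicative, φ(1621386) = 1 · 6 · 2028 · 40 = 486720.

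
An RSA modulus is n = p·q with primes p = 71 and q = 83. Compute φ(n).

5740

φ(5893) = 5893 · (1 − 1/71) · (1 − 1/83)
       = 5893 · 5740/5893 = 5740.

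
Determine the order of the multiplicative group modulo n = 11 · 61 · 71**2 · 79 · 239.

55357848000

φ(63865190191) = 63865190191 · (1 − 1/11) · (1 − 1/61) · (1 − 1/71) · (1 − 1/79) · (1 − 1/239)
       = 63865190191 · 779688000/899509721 = 55357848000.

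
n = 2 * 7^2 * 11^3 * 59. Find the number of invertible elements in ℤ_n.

2947560

φ(7695842) = 7695842 · (1 − 1/2) · (1 − 1/7) · (1 − 1/11) · (1 − 1/59)
       = 7695842 · 3480/9086 = 2947560.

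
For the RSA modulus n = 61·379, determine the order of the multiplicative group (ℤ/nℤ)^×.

22680

φ(61) = 61 − 1 = 60.
φ(379) = 379 − 1 = 378.
φ(23119) = 60 × 378 = 22680.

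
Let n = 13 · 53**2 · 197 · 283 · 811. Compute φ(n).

1480644023040

φ(1651081865537) = 1651081865537 · (1 − 1/13) · (1 − 1/53) · (1 − 1/197) · (1 − 1/283) · (1 − 1/811)
       = 1651081865537 · 27936679680/31152488029 = 1480644023040.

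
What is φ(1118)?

Prime factorization: 1118 = 2 · 13 · 43.
φ(1118) = 1118 · (1 − 1/2) · (1 − 1/13) · (1 − 1/43)
       = 1118 · 504/1118 = 504.

504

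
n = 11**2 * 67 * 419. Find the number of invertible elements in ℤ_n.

φ(3396833) = 3396833 · (1 − 1/11) · (1 − 1/67) · (1 − 1/419)
       = 3396833 · 275880/308803 = 3034680.

3034680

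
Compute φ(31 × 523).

15660

φ(16213) = 16213 · (1 − 1/31) · (1 − 1/523)
       = 16213 · 15660/16213 = 15660.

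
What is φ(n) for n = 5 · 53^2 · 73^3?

φ(5) = 5 − 1 = 4.
φ(53^2) = 53^1·(53−1) = 53·52 = 2756.
φ(73^3) = 73^2·(73−1) = 5329·72 = 383688.
φ(5463743765) = 4 × 2756 × 383688 = 4229776512.

4229776512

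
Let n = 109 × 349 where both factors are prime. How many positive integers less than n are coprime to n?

37584

φ(109) = 109 − 1 = 108.
φ(349) = 349 − 1 = 348.
Multiply: 108 · 348 = 37584.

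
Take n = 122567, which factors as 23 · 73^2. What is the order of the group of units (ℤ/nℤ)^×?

115632

φ(23) = 23 − 1 = 22.
φ(73^2) = 73^1·(73−1) = 73·72 = 5256.
Multiply: 22 · 5256 = 115632.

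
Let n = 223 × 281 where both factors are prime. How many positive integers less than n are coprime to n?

φ(62663) = 62663 · (1 − 1/223) · (1 − 1/281)
       = 62663 · 62160/62663 = 62160.

62160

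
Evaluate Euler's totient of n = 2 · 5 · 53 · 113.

φ(59890) = 59890 · (1 − 1/2) · (1 − 1/5) · (1 − 1/53) · (1 − 1/113)
       = 59890 · 23296/59890 = 23296.

23296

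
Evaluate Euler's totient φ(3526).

3526 = 2 · 41 · 43.
φ(3526) = 3526 · (1 − 1/2) · (1 − 1/41) · (1 − 1/43)
       = 3526 · 1680/3526 = 1680.

1680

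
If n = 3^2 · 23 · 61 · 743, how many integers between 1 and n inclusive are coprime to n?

5876640

φ(9381861) = 9381861 · (1 − 1/3) · (1 − 1/23) · (1 − 1/61) · (1 − 1/743)
       = 9381861 · 1958880/3127287 = 5876640.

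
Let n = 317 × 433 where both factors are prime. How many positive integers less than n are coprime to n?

For distinct primes, φ(pq) = (p−1)(q−1) = 316 × 432 = 136512.

136512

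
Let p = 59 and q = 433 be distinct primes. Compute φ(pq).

25056

φ(pq) = (p−1)(q−1) = 58 · 432 = 25056.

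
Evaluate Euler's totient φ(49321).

Factor 49321: 49321 = 31 · 37 · 43.
φ(31) = 31 − 1 = 30.
φ(37) = 37 − 1 = 36.
φ(43) = 43 − 1 = 42.
φ(49321) = 30 × 36 × 42 = 45360.

45360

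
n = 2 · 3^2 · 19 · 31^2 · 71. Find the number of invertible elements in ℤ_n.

7030800

φ(2) = 2 − 1 = 1.
φ(3^2) = 3^1·(3−1) = 3·2 = 6.
φ(19) = 19 − 1 = 18.
φ(31^2) = 31^1·(31−1) = 31·30 = 930.
φ(71) = 71 − 1 = 70.
Multiply: 1 · 6 · 18 · 930 · 70 = 7030800.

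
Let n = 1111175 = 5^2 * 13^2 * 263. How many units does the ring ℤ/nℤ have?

φ(1111175) = 1111175 · (1 − 1/5) · (1 − 1/13) · (1 − 1/263)
       = 1111175 · 12576/17095 = 817440.

817440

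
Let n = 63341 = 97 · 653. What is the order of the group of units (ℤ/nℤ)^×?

62592

φ(97) = 97 − 1 = 96.
φ(653) = 653 − 1 = 652.
Since φ is multiplicative, φ(63341) = 96 · 652 = 62592.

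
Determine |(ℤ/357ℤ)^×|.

Prime factorization: 357 = 3 * 7 * 17.
φ(357) = 357 · (1 − 1/3) · (1 − 1/7) · (1 − 1/17)
       = 357 · 192/357 = 192.

192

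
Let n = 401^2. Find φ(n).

160400

φ(401^2) = 401^1·(401−1) = 401·400 = 160400.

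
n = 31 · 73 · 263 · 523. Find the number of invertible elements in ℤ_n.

295410240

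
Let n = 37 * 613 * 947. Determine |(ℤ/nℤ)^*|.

φ(21478907) = 21478907 · (1 − 1/37) · (1 − 1/613) · (1 − 1/947)
       = 21478907 · 20842272/21478907 = 20842272.

20842272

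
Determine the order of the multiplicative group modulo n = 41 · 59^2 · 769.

φ(109752449) = 109752449 · (1 − 1/41) · (1 − 1/59) · (1 − 1/769)
       = 109752449 · 1781760/1860211 = 105123840.

105123840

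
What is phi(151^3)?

3420150

φ(3442951) = 3442951 · (1 − 1/151)
       = 3442951 · 150/151 = 3420150.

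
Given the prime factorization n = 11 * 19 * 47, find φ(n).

φ(9823) = 9823 · (1 − 1/11) · (1 − 1/19) · (1 − 1/47)
       = 9823 · 8280/9823 = 8280.

8280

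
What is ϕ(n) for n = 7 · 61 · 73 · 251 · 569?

φ(4451811049) = 4451811049 · (1 − 1/7) · (1 − 1/61) · (1 − 1/73) · (1 − 1/251) · (1 − 1/569)
       = 4451811049 · 3680640000/4451811049 = 3680640000.

3680640000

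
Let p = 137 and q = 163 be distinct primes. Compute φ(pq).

φ(137) = 137 − 1 = 136.
φ(163) = 163 − 1 = 162.
Since φ is multiplicative, φ(22331) = 136 · 162 = 22032.

22032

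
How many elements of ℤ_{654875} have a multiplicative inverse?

468000

Prime factorization: 654875 = 5^3 * 13^2 * 31.
φ(5^3) = 5^3 − 5^2 = 125 − 25 = 100.
φ(13^2) = 13^2 − 13^1 = 169 − 13 = 156.
φ(31) = 31 − 1 = 30.
φ(654875) = 100 × 156 × 30 = 468000.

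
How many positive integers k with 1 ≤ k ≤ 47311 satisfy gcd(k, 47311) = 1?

First factor: 47311 = 11^2 · 17 · 23.
φ(11^2) = 11^2 − 11^1 = 121 − 11 = 110.
φ(17) = 17 − 1 = 16.
φ(23) = 23 − 1 = 22.
φ(47311) = 110 × 16 × 22 = 38720.

38720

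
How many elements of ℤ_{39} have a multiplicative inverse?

24

Factor 39: 39 = 3 * 13.
φ(39) = 39 · (1 − 1/3) · (1 − 1/13)
       = 39 · 24/39 = 24.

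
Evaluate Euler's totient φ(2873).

Prime factorization: 2873 = 13^2 × 17.
φ(13^2) = 13^1·(13−1) = 13·12 = 156.
φ(17) = 17 − 1 = 16.
Since φ is multiplicative, φ(2873) = 156 · 16 = 2496.

2496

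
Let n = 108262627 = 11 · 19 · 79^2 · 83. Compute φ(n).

φ(108262627) = 108262627 · (1 − 1/11) · (1 − 1/19) · (1 − 1/79) · (1 − 1/83)
       = 108262627 · 1151280/1370413 = 90951120.

90951120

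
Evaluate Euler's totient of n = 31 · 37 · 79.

84240

φ(90613) = 90613 · (1 − 1/31) · (1 − 1/37) · (1 − 1/79)
       = 90613 · 84240/90613 = 84240.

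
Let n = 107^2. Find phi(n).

11342

φ(11449) = 11449 · (1 − 1/107)
       = 11449 · 106/107 = 11342.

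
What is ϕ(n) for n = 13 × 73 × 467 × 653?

φ(13) = 13 − 1 = 12.
φ(73) = 73 − 1 = 72.
φ(467) = 467 − 1 = 466.
φ(653) = 653 − 1 = 652.
φ(289398499) = 12 × 72 × 466 × 652 = 262510848.

262510848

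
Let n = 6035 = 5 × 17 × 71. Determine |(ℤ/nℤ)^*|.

4480

φ(6035) = 6035 · (1 − 1/5) · (1 − 1/17) · (1 − 1/71)
       = 6035 · 4480/6035 = 4480.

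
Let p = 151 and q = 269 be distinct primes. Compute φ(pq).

φ(pq) = (p−1)(q−1) = 150 · 268 = 40200.

40200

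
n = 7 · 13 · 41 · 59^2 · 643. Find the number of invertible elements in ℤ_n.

φ(8351033873) = 8351033873 · (1 − 1/7) · (1 − 1/13) · (1 − 1/41) · (1 − 1/59) · (1 − 1/643)
       = 8351033873 · 107239680/141542947 = 6327141120.

6327141120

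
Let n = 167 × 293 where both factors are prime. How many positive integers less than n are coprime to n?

48472

φ(48931) = 48931 · (1 − 1/167) · (1 − 1/293)
       = 48931 · 48472/48931 = 48472.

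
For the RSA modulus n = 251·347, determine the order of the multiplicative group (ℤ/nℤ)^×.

φ(251) = 251 − 1 = 250.
φ(347) = 347 − 1 = 346.
Multiply: 250 · 346 = 86500.

86500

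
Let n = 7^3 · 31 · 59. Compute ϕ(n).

φ(627347) = 627347 · (1 − 1/7) · (1 − 1/31) · (1 − 1/59)
       = 627347 · 10440/12803 = 511560.

511560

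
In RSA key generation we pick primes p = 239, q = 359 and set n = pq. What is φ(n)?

85204

φ(239) = 239 − 1 = 238.
φ(359) = 359 − 1 = 358.
Multiply: 238 · 358 = 85204.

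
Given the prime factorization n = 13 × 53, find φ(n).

624

φ(689) = 689 · (1 − 1/13) · (1 − 1/53)
       = 689 · 624/689 = 624.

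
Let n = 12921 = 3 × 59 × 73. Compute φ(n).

8352

φ(12921) = 12921 · (1 − 1/3) · (1 − 1/59) · (1 − 1/73)
       = 12921 · 8352/12921 = 8352.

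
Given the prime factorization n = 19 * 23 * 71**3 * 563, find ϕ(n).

78531924240

φ(88057201241) = 88057201241 · (1 − 1/19) · (1 − 1/23) · (1 − 1/71) · (1 − 1/563)
       = 88057201241 · 15578640/17468201 = 78531924240.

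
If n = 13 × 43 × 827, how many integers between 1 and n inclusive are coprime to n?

416304

φ(13) = 13 − 1 = 12.
φ(43) = 43 − 1 = 42.
φ(827) = 827 − 1 = 826.
Since φ is multiplicative, φ(462293) = 12 · 42 · 826 = 416304.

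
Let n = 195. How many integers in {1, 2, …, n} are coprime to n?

96

Factor 195: 195 = 3 · 5 · 13.
φ(195) = 195 · (1 − 1/3) · (1 − 1/5) · (1 − 1/13)
       = 195 · 96/195 = 96.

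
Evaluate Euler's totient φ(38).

18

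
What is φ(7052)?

First factor: 7052 = 2^2 · 41 · 43.
φ(7052) = 7052 · (1 − 1/2) · (1 − 1/41) · (1 − 1/43)
       = 7052 · 1680/3526 = 3360.

3360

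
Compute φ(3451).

Factor 3451: 3451 = 7 · 17 · 29.
φ(3451) = 3451 · (1 − 1/7) · (1 − 1/17) · (1 − 1/29)
       = 3451 · 2688/3451 = 2688.

2688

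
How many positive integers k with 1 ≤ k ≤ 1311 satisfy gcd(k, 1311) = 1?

792

Factor 1311: 1311 = 3 * 19 * 23.
φ(1311) = 1311 · (1 − 1/3) · (1 − 1/19) · (1 − 1/23)
       = 1311 · 792/1311 = 792.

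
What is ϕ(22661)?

22661 = 17 * 31 * 43.
φ(22661) = 22661 · (1 − 1/17) · (1 − 1/31) · (1 − 1/43)
       = 22661 · 20160/22661 = 20160.

20160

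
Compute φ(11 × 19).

φ(209) = 209 · (1 − 1/11) · (1 − 1/19)
       = 209 · 180/209 = 180.

180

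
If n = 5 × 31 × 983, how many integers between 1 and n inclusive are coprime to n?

φ(152365) = 152365 · (1 − 1/5) · (1 − 1/31) · (1 − 1/983)
       = 152365 · 117840/152365 = 117840.

117840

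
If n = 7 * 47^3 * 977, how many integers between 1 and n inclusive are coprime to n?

595051584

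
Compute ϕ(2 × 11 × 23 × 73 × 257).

φ(9493066) = 9493066 · (1 − 1/2) · (1 − 1/11) · (1 − 1/23) · (1 − 1/73) · (1 − 1/257)
       = 9493066 · 4055040/9493066 = 4055040.

4055040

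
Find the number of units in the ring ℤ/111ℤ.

72

111 = 3 * 37.
φ(3) = 3 − 1 = 2.
φ(37) = 37 − 1 = 36.
Since φ is multiplicative, φ(111) = 2 · 36 = 72.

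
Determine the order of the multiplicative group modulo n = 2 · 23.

22

φ(2) = 2 − 1 = 1.
φ(23) = 23 − 1 = 22.
φ(46) = 1 × 22 = 22.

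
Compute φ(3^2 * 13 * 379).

27216

φ(3^2) = 3^2 − 3^1 = 9 − 3 = 6.
φ(13) = 13 − 1 = 12.
φ(379) = 379 − 1 = 378.
Multiply: 6 · 12 · 378 = 27216.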